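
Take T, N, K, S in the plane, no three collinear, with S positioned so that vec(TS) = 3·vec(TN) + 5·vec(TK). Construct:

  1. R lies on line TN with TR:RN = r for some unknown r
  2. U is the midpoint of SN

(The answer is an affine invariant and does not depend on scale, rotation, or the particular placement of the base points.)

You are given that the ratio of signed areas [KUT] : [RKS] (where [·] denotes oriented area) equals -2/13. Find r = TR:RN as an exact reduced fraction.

r = -4/5

Work in coordinates with T = (0, 0), N = (1, 0), K = (0, 1), S = (3, 5).
1. With TR:RN = r, write λ = r/(r+1) so R = T + λ·(N−T); R is affine-linear in λ
2. U is the midpoint of SN ⇒ U = (2, 5/2)
Every point depending on R is an affine combination of R and λ-independent points, so each such coordinate is linear in λ; the λ² term in each signed area is a multiple of (N−T)×(N−T) = 0, so 2·[KUT] and 2·[RKS] are each linear in λ. Evaluating at λ=0 and λ=1:
  2·[KUT] = -2,   2·[RKS] = -4·λ − 3
So [KUT]:[RKS] = (-2) / (-4·λ − 3). Setting this equal to -2/13:
  -2 = -2/13·(-4·λ − 3)  ⇒  λ = -4
Then r = λ/(1−λ) = (-4)/(5) = -4/5. Check: with r = -4/5, R = (-4, 0) and [KUT]:[RKS] = -2/13 as required.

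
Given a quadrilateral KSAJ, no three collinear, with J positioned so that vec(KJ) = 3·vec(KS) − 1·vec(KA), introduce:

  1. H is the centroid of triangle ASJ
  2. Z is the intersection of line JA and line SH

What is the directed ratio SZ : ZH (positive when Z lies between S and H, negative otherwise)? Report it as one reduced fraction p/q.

SZ:ZH = -3

Choose coordinates K = (0, 0), S = (1, 0), A = (0, 1), J = (3, -1).
1. H is the centroid of triangle ASJ ⇒ H = (4/3, 0)
2. Z is the intersection of line JA and line SH ⇒ Z = (3/2, 0)
Z = S + t·(H−S) with t = 3/2, so SZ:ZH = t:(1−t) = 3/2:-1/2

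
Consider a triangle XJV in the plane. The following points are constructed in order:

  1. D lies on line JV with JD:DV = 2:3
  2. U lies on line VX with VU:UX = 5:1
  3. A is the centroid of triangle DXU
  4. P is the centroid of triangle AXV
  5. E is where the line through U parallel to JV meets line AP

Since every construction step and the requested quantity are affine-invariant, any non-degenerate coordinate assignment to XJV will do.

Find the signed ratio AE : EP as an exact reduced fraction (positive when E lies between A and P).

Assign X = (0, 0), J = (1, 0), V = (0, 1) — the answer is frame-independent, so this choice is without loss of generality.
1. D lies on line JV with JD:DV = 2:3 ⇒ D = (3/5, 2/5)
2. U lies on line VX with VU:UX = 5:1 ⇒ U = (0, 1/6)
3. A is the centroid of triangle DXU ⇒ A = (1/5, 17/90)
4. P is the centroid of triangle AXV ⇒ P = (1/15, 107/270)
5. E is where the line through U parallel to JV meets line AP ⇒ E = (3/5, -13/30)
E = A + t·(P−A) with t = -3, so AE:EP = t:(1−t) = -3:4

AE:EP = -3/4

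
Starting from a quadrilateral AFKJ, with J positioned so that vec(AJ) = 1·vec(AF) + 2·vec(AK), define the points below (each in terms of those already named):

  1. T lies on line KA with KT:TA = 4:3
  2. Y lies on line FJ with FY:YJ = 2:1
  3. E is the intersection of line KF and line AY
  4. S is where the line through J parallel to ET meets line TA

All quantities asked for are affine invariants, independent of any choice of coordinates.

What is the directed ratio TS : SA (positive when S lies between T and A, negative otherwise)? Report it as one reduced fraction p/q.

Assign A = (0, 0), F = (1, 0), K = (0, 1), J = (1, 2) — the answer is frame-independent, so this choice is without loss of generality.
1. T lies on line KA with KT:TA = 4:3 ⇒ T = (0, 3/7)
2. Y lies on line FJ with FY:YJ = 2:1 ⇒ Y = (1, 4/3)
3. E is the intersection of line KF and line AY ⇒ E = (3/7, 4/7)
4. S is where the line through J parallel to ET meets line TA ⇒ S = (0, 5/3)
S = T + t·(A−T) with t = -26/9, so TS:SA = t:(1−t) = -26/9:35/9

TS:SA = -26/35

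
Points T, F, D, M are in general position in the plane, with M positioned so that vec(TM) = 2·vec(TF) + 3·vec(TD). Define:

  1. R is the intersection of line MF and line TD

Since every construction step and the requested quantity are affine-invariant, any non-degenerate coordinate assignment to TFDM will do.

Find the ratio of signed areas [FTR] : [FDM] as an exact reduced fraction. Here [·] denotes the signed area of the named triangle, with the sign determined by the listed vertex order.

Set T = (0, 0), F = (1, 0), D = (0, 1), M = (2, 3); any affine frame gives the same invariant.
1. R is the intersection of line MF and line TD ⇒ R = (0, -3)
2·[FTR] = 3, 2·[FDM] = -4
[FTR]:[FDM] = 3:-4 = -3/4

[FTR]:[FDM] = -3/4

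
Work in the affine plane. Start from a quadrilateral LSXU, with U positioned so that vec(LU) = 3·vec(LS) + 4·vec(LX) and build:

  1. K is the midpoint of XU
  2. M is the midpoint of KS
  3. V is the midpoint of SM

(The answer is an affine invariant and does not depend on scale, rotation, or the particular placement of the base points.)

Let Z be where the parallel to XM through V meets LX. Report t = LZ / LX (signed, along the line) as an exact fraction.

Set L = (0, 0), S = (1, 0), X = (0, 1), U = (3, 4); any affine frame gives the same invariant.
1. K is the midpoint of XU ⇒ K = (3/2, 5/2)
2. M is the midpoint of KS ⇒ M = (5/4, 5/4)
3. V is the midpoint of SM ⇒ V = (9/8, 5/8)
through V parallel to XM: direction (5/4, 1/4); meets LX at Z = (0, 2/5)
Z = L + t·(X−L) with t = 2/5

t = 2/5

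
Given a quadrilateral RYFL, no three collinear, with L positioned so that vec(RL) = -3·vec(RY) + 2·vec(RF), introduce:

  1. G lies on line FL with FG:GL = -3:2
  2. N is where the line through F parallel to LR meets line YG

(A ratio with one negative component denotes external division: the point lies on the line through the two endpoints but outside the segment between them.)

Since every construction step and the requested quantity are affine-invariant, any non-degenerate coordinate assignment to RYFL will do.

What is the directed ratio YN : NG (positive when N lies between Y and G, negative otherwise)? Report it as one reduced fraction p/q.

Work in coordinates with R = (0, 0), Y = (1, 0), F = (0, 1), L = (-3, 2).
1. G lies on line FL with FG:GL = -3:2 ⇒ G = (-9, 4)
2. N is where the line through F parallel to LR meets line YG ⇒ N = (9/4, -1/2)
N = Y + t·(G−Y) with t = -1/8, so YN:NG = t:(1−t) = -1/8:9/8

YN:NG = -1/9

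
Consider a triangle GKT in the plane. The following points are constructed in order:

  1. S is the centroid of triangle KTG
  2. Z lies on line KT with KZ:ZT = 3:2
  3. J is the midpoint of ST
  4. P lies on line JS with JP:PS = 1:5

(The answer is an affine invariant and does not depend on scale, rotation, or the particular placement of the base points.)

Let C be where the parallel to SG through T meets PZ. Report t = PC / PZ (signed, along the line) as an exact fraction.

t = -35/13

Choose coordinates G = (0, 0), K = (1, 0), T = (0, 1).
1. S is the centroid of triangle KTG ⇒ S = (1/3, 1/3)
2. Z lies on line KT with KZ:ZT = 3:2 ⇒ Z = (2/5, 3/5)
3. J is the midpoint of ST ⇒ J = (1/6, 2/3)
4. P lies on line JS with JP:PS = 1:5 ⇒ P = (7/36, 11/18)
through T parallel to SG: direction (-1/3, -1/3); meets PZ at C = (-14/39, 25/39)
C = P + t·(Z−P) with t = -35/13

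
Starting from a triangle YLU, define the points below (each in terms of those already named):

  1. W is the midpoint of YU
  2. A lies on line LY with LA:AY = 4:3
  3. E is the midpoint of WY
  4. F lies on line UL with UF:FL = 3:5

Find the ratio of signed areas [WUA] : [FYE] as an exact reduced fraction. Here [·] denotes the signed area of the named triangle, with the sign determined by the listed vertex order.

Assign Y = (0, 0), L = (1, 0), U = (0, 1) — the answer is frame-independent, so this choice is without loss of generality.
1. W is the midpoint of YU ⇒ W = (0, 1/2)
2. A lies on line LY with LA:AY = 4:3 ⇒ A = (3/7, 0)
3. E is the midpoint of WY ⇒ E = (0, 1/4)
4. F lies on line UL with UF:FL = 3:5 ⇒ F = (3/8, 5/8)
2·[WUA] = -3/14, 2·[FYE] = -3/32
[WUA]:[FYE] = -3/14:-3/32 = 16/7

[WUA]:[FYE] = 16/7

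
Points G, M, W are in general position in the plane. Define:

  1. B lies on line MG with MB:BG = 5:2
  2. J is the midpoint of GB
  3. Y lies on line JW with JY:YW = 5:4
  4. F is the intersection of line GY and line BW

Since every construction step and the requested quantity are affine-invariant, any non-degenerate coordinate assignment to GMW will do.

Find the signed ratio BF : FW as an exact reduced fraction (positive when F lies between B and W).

Choose coordinates G = (0, 0), M = (1, 0), W = (0, 1).
1. B lies on line MG with MB:BG = 5:2 ⇒ B = (2/7, 0)
2. J is the midpoint of GB ⇒ J = (1/7, 0)
3. Y lies on line JW with JY:YW = 5:4 ⇒ Y = (4/63, 5/9)
4. F is the intersection of line GY and line BW ⇒ F = (4/49, 5/7)
F = B + t·(W−B) with t = 5/7, so BF:FW = t:(1−t) = 5/7:2/7

BF:FW = 5/2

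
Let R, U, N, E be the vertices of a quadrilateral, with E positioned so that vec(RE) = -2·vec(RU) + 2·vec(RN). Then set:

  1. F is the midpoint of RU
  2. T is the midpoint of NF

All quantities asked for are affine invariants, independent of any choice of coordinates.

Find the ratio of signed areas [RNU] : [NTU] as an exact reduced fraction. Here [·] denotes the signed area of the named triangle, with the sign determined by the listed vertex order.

[RNU]:[NTU] = -4

Work in coordinates with R = (0, 0), U = (1, 0), N = (0, 1), E = (-2, 2).
1. F is the midpoint of RU ⇒ F = (1/2, 0)
2. T is the midpoint of NF ⇒ T = (1/4, 1/2)
2·[RNU] = -1, 2·[NTU] = 1/4
[RNU]:[NTU] = -1:1/4 = -4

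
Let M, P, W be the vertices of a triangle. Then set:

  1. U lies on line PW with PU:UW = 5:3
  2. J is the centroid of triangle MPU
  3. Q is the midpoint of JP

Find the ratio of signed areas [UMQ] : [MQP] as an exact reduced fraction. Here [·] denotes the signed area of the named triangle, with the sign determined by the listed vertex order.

[UMQ]:[MQP] = -4

Choose coordinates M = (0, 0), P = (1, 0), W = (0, 1).
1. U lies on line PW with PU:UW = 5:3 ⇒ U = (3/8, 5/8)
2. J is the centroid of triangle MPU ⇒ J = (11/24, 5/24)
3. Q is the midpoint of JP ⇒ Q = (35/48, 5/48)
2·[UMQ] = 5/12, 2·[MQP] = -5/48
[UMQ]:[MQP] = 5/12:-5/48 = -4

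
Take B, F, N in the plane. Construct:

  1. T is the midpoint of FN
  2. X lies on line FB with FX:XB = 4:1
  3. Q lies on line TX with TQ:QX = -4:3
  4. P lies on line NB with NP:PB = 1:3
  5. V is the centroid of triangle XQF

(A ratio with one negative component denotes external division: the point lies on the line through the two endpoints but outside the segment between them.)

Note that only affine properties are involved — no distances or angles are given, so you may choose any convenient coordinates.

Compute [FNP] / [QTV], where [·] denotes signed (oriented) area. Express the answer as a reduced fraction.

[FNP]:[QTV] = -15/32

Choose coordinates B = (0, 0), F = (1, 0), N = (0, 1).
1. T is the midpoint of FN ⇒ T = (1/2, 1/2)
2. X lies on line FB with FX:XB = 4:1 ⇒ X = (1/5, 0)
3. Q lies on line TX with TQ:QX = -4:3 ⇒ Q = (-7/10, -3/2)
4. P lies on line NB with NP:PB = 1:3 ⇒ P = (0, 3/4)
5. V is the centroid of triangle XQF ⇒ V = (1/6, -1/2)
2·[FNP] = 1/4, 2·[QTV] = -8/15
[FNP]:[QTV] = 1/4:-8/15 = -15/32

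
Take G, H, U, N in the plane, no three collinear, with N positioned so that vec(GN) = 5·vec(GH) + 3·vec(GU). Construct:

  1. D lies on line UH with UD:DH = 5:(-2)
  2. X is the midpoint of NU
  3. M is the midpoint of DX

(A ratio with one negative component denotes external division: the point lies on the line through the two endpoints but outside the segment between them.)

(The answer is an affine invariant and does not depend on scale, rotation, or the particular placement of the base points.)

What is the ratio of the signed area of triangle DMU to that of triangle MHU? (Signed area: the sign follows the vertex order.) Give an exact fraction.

Choose coordinates G = (0, 0), H = (1, 0), U = (0, 1), N = (5, 3).
1. D lies on line UH with UD:DH = 5:(-2) ⇒ D = (5/3, -2/3)
2. X is the midpoint of NU ⇒ X = (5/2, 2)
3. M is the midpoint of DX ⇒ M = (25/12, 2/3)
2·[DMU] = 35/12, 2·[MHU] = -7/4
[DMU]:[MHU] = 35/12:-7/4 = -5/3

[DMU]:[MHU] = -5/3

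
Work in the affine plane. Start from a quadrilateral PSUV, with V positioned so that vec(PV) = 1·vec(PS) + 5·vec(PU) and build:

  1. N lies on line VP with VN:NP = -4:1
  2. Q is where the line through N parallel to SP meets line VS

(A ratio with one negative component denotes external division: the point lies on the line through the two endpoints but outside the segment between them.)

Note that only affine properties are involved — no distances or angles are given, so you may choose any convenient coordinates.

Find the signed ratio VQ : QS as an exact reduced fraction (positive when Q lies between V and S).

VQ:QS = -4

Assign P = (0, 0), S = (1, 0), U = (0, 1), V = (1, 5) — the answer is frame-independent, so this choice is without loss of generality.
1. N lies on line VP with VN:NP = -4:1 ⇒ N = (-1/3, -5/3)
2. Q is where the line through N parallel to SP meets line VS ⇒ Q = (1, -5/3)
Q = V + t·(S−V) with t = 4/3, so VQ:QS = t:(1−t) = 4/3:-1/3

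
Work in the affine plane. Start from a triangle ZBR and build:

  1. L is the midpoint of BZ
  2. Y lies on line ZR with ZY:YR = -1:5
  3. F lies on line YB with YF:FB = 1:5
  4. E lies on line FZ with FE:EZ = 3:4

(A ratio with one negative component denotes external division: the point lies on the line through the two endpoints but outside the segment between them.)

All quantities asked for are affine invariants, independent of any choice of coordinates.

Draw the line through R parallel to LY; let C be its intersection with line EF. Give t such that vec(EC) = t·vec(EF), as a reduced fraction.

Choose coordinates Z = (0, 0), B = (1, 0), R = (0, 1).
1. L is the midpoint of BZ ⇒ L = (1/2, 0)
2. Y lies on line ZR with ZY:YR = -1:5 ⇒ Y = (0, -1/4)
3. F lies on line YB with YF:FB = 1:5 ⇒ F = (1/6, -5/24)
4. E lies on line FZ with FE:EZ = 3:4 ⇒ E = (2/21, -5/42)
through R parallel to LY: direction (-1/2, -1/4); meets EF at C = (-4/7, 5/7)
C = E + t·(F−E) with t = -28/3

t = -28/3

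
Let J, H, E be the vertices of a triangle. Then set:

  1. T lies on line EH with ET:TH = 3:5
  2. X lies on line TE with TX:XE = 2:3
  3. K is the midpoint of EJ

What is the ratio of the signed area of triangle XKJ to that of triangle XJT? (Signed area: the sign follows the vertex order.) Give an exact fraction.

[XKJ]:[XJT] = 3/4

Assign J = (0, 0), H = (1, 0), E = (0, 1) — the answer is frame-independent, so this choice is without loss of generality.
1. T lies on line EH with ET:TH = 3:5 ⇒ T = (3/8, 5/8)
2. X lies on line TE with TX:XE = 2:3 ⇒ X = (9/40, 31/40)
3. K is the midpoint of EJ ⇒ K = (0, 1/2)
2·[XKJ] = 9/80, 2·[XJT] = 3/20
[XKJ]:[XJT] = 9/80:3/20 = 3/4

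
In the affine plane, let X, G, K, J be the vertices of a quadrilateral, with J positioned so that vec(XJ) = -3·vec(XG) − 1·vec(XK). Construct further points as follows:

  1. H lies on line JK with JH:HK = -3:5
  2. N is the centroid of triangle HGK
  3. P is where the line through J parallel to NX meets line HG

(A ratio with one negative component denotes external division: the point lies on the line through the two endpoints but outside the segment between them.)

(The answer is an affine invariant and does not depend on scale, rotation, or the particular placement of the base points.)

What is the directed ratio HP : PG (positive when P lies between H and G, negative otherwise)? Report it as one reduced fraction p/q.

Choose coordinates X = (0, 0), G = (1, 0), K = (0, 1), J = (-3, -1).
1. H lies on line JK with JH:HK = -3:5 ⇒ H = (-15/2, -4)
2. N is the centroid of triangle HGK ⇒ N = (-13/6, -1)
3. P is where the line through J parallel to NX meets line HG ⇒ P = (189/2, 44)
P = H + t·(G−H) with t = 12, so HP:PG = t:(1−t) = 12:-11

HP:PG = -12/11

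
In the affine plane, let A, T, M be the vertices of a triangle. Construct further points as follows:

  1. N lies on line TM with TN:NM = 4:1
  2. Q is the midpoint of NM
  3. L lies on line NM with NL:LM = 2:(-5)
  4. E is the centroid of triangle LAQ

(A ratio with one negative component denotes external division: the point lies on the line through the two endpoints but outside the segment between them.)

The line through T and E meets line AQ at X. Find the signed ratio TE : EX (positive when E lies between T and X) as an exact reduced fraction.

Work in coordinates with A = (0, 0), T = (1, 0), M = (0, 1).
1. N lies on line TM with TN:NM = 4:1 ⇒ N = (1/5, 4/5)
2. Q is the midpoint of NM ⇒ Q = (1/10, 9/10)
3. L lies on line NM with NL:LM = 2:(-5) ⇒ L = (1/3, 2/3)
4. E is the centroid of triangle LAQ ⇒ E = (13/90, 47/90)
line TE meets AQ at X = (47/740, 423/740)
E = T + t·(X−T) with t = 74/81, so TE:EX = 74/81:7/81

TE:EX = 74/7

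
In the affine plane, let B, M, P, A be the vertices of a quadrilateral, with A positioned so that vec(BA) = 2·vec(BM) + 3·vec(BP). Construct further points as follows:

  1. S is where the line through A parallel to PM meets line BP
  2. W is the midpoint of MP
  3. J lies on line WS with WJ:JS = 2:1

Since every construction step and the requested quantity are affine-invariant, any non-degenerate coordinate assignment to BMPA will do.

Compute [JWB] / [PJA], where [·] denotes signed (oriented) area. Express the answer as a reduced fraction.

Assign B = (0, 0), M = (1, 0), P = (0, 1), A = (2, 3) — the answer is frame-independent, so this choice is without loss of generality.
1. S is where the line through A parallel to PM meets line BP ⇒ S = (0, 5)
2. W is the midpoint of MP ⇒ W = (1/2, 1/2)
3. J lies on line WS with WJ:JS = 2:1 ⇒ J = (1/6, 7/2)
2·[JWB] = -5/3, 2·[PJA] = -14/3
[JWB]:[PJA] = -5/3:-14/3 = 5/14

[JWB]:[PJA] = 5/14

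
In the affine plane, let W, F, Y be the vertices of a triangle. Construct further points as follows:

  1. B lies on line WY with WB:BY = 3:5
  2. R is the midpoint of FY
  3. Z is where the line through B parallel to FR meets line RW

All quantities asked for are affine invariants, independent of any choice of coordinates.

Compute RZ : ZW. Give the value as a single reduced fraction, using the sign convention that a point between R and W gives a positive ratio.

Choose coordinates W = (0, 0), F = (1, 0), Y = (0, 1).
1. B lies on line WY with WB:BY = 3:5 ⇒ B = (0, 3/8)
2. R is the midpoint of FY ⇒ R = (1/2, 1/2)
3. Z is where the line through B parallel to FR meets line RW ⇒ Z = (3/16, 3/16)
Z = R + t·(W−R) with t = 5/8, so RZ:ZW = t:(1−t) = 5/8:3/8

RZ:ZW = 5/3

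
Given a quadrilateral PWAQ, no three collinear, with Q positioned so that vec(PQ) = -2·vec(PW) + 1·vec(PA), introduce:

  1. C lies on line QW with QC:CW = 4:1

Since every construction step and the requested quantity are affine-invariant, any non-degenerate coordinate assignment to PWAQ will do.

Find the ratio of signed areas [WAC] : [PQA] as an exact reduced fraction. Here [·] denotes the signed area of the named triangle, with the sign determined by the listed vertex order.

[WAC]:[PQA] = -1/5

Work in coordinates with P = (0, 0), W = (1, 0), A = (0, 1), Q = (-2, 1).
1. C lies on line QW with QC:CW = 4:1 ⇒ C = (2/5, 1/5)
2·[WAC] = 2/5, 2·[PQA] = -2
[WAC]:[PQA] = 2/5:-2 = -1/5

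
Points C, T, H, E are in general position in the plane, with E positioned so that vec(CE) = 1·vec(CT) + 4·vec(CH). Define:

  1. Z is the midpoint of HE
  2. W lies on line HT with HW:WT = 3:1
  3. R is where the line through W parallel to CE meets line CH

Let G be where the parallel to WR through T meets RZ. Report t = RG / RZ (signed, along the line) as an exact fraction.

t = -5/13

Choose coordinates C = (0, 0), T = (1, 0), H = (0, 1), E = (1, 4).
1. Z is the midpoint of HE ⇒ Z = (1/2, 5/2)
2. W lies on line HT with HW:WT = 3:1 ⇒ W = (3/4, 1/4)
3. R is where the line through W parallel to CE meets line CH ⇒ R = (0, -11/4)
through T parallel to WR: direction (-3/4, -3); meets RZ at G = (-5/26, -62/13)
G = R + t·(Z−R) with t = -5/13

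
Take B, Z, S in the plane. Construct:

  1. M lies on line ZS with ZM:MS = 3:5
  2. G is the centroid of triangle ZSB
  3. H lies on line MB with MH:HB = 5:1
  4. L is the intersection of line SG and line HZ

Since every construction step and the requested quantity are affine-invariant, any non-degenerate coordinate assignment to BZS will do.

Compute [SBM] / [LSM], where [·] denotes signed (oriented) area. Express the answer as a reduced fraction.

[SBM]:[LSM] = -83/40

Set B = (0, 0), Z = (1, 0), S = (0, 1); any affine frame gives the same invariant.
1. M lies on line ZS with ZM:MS = 3:5 ⇒ M = (5/8, 3/8)
2. G is the centroid of triangle ZSB ⇒ G = (1/3, 1/3)
3. H lies on line MB with MH:HB = 5:1 ⇒ H = (5/48, 1/16)
4. L is the intersection of line SG and line HZ ⇒ L = (40/83, 3/83)
2·[SBM] = 5/8, 2·[LSM] = -25/83
[SBM]:[LSM] = 5/8:-25/83 = -83/40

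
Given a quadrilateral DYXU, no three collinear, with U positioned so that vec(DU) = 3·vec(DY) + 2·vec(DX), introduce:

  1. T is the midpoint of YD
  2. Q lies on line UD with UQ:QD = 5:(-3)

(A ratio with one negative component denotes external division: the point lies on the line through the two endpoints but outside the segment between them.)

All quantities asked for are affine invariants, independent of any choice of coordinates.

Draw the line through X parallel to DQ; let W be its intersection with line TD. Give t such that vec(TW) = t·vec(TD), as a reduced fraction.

t = 4

Set D = (0, 0), Y = (1, 0), X = (0, 1), U = (3, 2); any affine frame gives the same invariant.
1. T is the midpoint of YD ⇒ T = (1/2, 0)
2. Q lies on line UD with UQ:QD = 5:(-3) ⇒ Q = (-9/2, -3)
through X parallel to DQ: direction (-9/2, -3); meets TD at W = (-3/2, 0)
W = T + t·(D−T) with t = 4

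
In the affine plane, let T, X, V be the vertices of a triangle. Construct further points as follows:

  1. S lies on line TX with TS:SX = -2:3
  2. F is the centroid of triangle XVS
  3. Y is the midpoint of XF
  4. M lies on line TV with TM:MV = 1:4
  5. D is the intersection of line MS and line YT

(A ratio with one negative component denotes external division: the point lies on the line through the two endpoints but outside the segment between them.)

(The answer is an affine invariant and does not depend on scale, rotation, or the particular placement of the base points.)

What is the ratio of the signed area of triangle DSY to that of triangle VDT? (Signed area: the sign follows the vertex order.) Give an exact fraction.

Set T = (0, 0), X = (1, 0), V = (0, 1); any affine frame gives the same invariant.
1. S lies on line TX with TS:SX = -2:3 ⇒ S = (-2, 0)
2. F is the centroid of triangle XVS ⇒ F = (-1/3, 1/3)
3. Y is the midpoint of XF ⇒ Y = (1/3, 1/6)
4. M lies on line TV with TM:MV = 1:4 ⇒ M = (0, 1/5)
5. D is the intersection of line MS and line YT ⇒ D = (1/2, 1/4)
2·[DSY] = 1/6, 2·[VDT] = -1/2
[DSY]:[VDT] = 1/6:-1/2 = -1/3

[DSY]:[VDT] = -1/3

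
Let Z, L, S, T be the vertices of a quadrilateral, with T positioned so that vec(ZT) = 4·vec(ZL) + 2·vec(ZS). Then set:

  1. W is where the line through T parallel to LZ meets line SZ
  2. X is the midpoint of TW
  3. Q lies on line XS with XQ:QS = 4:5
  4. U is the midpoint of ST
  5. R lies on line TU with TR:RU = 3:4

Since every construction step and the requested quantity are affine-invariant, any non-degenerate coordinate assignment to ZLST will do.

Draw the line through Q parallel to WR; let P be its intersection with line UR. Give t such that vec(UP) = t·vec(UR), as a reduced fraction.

t = -1/72

Set Z = (0, 0), L = (1, 0), S = (0, 1), T = (4, 2); any affine frame gives the same invariant.
1. W is where the line through T parallel to LZ meets line SZ ⇒ W = (0, 2)
2. X is the midpoint of TW ⇒ X = (2, 2)
3. Q lies on line XS with XQ:QS = 4:5 ⇒ Q = (10/9, 14/9)
4. U is the midpoint of ST ⇒ U = (2, 3/2)
5. R lies on line TU with TR:RU = 3:4 ⇒ R = (22/7, 25/14)
through Q parallel to WR: direction (22/7, -3/14); meets UR at P = (125/63, 377/252)
P = U + t·(R−U) with t = -1/72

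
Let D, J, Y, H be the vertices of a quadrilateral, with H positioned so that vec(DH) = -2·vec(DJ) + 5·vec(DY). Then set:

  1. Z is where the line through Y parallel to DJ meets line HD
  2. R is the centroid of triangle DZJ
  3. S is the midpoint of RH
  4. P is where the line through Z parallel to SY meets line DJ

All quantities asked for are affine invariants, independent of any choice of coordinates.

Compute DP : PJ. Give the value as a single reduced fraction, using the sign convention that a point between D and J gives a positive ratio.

Set D = (0, 0), J = (1, 0), Y = (0, 1), H = (-2, 5); any affine frame gives the same invariant.
1. Z is where the line through Y parallel to DJ meets line HD ⇒ Z = (-2/5, 1)
2. R is the centroid of triangle DZJ ⇒ R = (1/5, 1/3)
3. S is the midpoint of RH ⇒ S = (-9/10, 8/3)
4. P is where the line through Z parallel to SY meets line DJ ⇒ P = (7/50, 0)
P = D + t·(J−D) with t = 7/50, so DP:PJ = t:(1−t) = 7/50:43/50

DP:PJ = 7/43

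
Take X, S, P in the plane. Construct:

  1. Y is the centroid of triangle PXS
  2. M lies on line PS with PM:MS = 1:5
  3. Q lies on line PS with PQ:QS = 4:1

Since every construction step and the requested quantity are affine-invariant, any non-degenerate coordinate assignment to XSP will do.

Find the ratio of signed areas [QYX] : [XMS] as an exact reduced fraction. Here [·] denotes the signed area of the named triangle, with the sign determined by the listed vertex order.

Choose coordinates X = (0, 0), S = (1, 0), P = (0, 1).
1. Y is the centroid of triangle PXS ⇒ Y = (1/3, 1/3)
2. M lies on line PS with PM:MS = 1:5 ⇒ M = (1/6, 5/6)
3. Q lies on line PS with PQ:QS = 4:1 ⇒ Q = (4/5, 1/5)
2·[QYX] = 1/5, 2·[XMS] = -5/6
[QYX]:[XMS] = 1/5:-5/6 = -6/25

[QYX]:[XMS] = -6/25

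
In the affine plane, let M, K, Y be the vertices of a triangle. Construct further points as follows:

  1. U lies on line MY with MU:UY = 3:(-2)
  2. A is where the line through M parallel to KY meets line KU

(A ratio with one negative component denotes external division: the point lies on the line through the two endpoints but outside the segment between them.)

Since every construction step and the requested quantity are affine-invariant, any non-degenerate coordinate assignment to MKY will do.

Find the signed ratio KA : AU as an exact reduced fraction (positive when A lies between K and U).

KA:AU = -1/3

Choose coordinates M = (0, 0), K = (1, 0), Y = (0, 1).
1. U lies on line MY with MU:UY = 3:(-2) ⇒ U = (0, 3)
2. A is where the line through M parallel to KY meets line KU ⇒ A = (3/2, -3/2)
A = K + t·(U−K) with t = -1/2, so KA:AU = t:(1−t) = -1/2:3/2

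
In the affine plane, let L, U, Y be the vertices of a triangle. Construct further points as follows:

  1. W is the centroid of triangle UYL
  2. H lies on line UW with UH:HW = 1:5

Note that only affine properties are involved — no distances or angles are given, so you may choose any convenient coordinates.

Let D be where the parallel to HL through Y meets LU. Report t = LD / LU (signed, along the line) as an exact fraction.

t = -16

Set L = (0, 0), U = (1, 0), Y = (0, 1); any affine frame gives the same invariant.
1. W is the centroid of triangle UYL ⇒ W = (1/3, 1/3)
2. H lies on line UW with UH:HW = 1:5 ⇒ H = (8/9, 1/18)
through Y parallel to HL: direction (-8/9, -1/18); meets LU at D = (-16, 0)
D = L + t·(U−L) with t = -16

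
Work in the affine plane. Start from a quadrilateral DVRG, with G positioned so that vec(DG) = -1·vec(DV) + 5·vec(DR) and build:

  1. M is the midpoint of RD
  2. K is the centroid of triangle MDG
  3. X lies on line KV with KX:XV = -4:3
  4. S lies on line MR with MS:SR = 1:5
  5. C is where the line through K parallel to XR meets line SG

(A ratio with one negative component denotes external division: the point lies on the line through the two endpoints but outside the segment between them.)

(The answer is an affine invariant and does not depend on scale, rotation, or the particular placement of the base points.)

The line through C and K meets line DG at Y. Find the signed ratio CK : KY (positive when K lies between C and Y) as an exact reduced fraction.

Choose coordinates D = (0, 0), V = (1, 0), R = (0, 1), G = (-1, 5).
1. M is the midpoint of RD ⇒ M = (0, 1/2)
2. K is the centroid of triangle MDG ⇒ K = (-1/3, 11/6)
3. X lies on line KV with KX:XV = -4:3 ⇒ X = (5, -11/2)
4. S lies on line MR with MS:SR = 1:5 ⇒ S = (0, 7/12)
5. C is where the line through K parallel to XR meets line SG ⇒ C = (-49/187, 651/374)
line CK meets DG at Y = (-14/37, 70/37)
K = C + t·(Y−C) with t = 296/483, so CK:KY = 296/483:187/483

CK:KY = 296/187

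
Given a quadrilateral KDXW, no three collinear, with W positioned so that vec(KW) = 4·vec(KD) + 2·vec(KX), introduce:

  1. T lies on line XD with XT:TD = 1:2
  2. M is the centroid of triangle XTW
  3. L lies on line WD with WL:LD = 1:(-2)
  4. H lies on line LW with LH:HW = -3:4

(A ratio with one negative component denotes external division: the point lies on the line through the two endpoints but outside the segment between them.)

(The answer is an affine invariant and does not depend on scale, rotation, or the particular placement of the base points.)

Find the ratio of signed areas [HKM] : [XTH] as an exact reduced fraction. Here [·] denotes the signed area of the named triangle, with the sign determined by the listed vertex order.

[HKM]:[XTH] = -46/75

Work in coordinates with K = (0, 0), D = (1, 0), X = (0, 1), W = (4, 2).
1. T lies on line XD with XT:TD = 1:2 ⇒ T = (1/3, 2/3)
2. M is the centroid of triangle XTW ⇒ M = (13/9, 11/9)
3. L lies on line WD with WL:LD = 1:(-2) ⇒ L = (7, 4)
4. H lies on line LW with LH:HW = -3:4 ⇒ H = (16, 10)
2·[HKM] = -46/9, 2·[XTH] = 25/3
[HKM]:[XTH] = -46/9:25/3 = -46/75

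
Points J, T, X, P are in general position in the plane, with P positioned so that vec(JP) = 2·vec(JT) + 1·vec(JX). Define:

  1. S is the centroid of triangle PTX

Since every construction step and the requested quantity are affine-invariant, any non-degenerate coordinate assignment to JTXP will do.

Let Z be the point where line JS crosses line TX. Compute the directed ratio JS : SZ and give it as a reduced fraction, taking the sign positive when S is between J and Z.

JS:SZ = -5/2

Assign J = (0, 0), T = (1, 0), X = (0, 1), P = (2, 1) — the answer is frame-independent, so this choice is without loss of generality.
1. S is the centroid of triangle PTX ⇒ S = (1, 2/3)
line JS meets TX at Z = (3/5, 2/5)
S = J + t·(Z−J) with t = 5/3, so JS:SZ = 5/3:-2/3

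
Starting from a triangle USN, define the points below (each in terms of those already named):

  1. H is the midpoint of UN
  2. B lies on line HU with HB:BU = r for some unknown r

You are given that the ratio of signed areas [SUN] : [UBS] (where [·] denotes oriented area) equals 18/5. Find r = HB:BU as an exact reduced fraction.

Assign U = (0, 0), S = (1, 0), N = (0, 1) — the answer is frame-independent, so this choice is without loss of generality.
1. H is the midpoint of UN ⇒ H = (0, 1/2)
2. With HB:BU = r, write λ = r/(r+1) so B = H + λ·(U−H); B is affine-linear in λ
Every point depending on B is an affine combination of B and λ-independent points, so each such coordinate is linear in λ; the λ² term in each signed area is a multiple of (U−H)×(U−H) = 0, so 2·[SUN] and 2·[UBS] are each linear in λ. Evaluating at λ=0 and λ=1:
  2·[SUN] = -1,   2·[UBS] = 1/2·λ − 1/2
So [SUN]:[UBS] = (-1) / (1/2·λ − 1/2). Setting this equal to 18/5:
  -1 = 18/5·(1/2·λ − 1/2)  ⇒  λ = 4/9
Then r = λ/(1−λ) = (4/9)/(5/9) = 4/5. Check: with r = 4/5, B = (0, 5/18) and [SUN]:[UBS] = 18/5 as required.

r = 4/5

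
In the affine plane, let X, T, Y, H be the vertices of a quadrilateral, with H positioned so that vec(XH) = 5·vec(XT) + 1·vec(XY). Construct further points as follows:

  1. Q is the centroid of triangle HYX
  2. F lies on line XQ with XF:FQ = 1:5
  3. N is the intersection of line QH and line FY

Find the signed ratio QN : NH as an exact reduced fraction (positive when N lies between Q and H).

QN:NH = -5/16

Choose coordinates X = (0, 0), T = (1, 0), Y = (0, 1), H = (5, 1).
1. Q is the centroid of triangle HYX ⇒ Q = (5/3, 2/3)
2. F lies on line XQ with XF:FQ = 1:5 ⇒ F = (5/18, 1/9)
3. N is the intersection of line QH and line FY ⇒ N = (5/33, 17/33)
N = Q + t·(H−Q) with t = -5/11, so QN:NH = t:(1−t) = -5/11:16/11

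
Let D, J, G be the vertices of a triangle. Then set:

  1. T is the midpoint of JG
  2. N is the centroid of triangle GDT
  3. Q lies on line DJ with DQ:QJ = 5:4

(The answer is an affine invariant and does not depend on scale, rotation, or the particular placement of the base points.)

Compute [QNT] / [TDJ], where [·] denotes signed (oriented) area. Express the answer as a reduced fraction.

Set D = (0, 0), J = (1, 0), G = (0, 1); any affine frame gives the same invariant.
1. T is the midpoint of JG ⇒ T = (1/2, 1/2)
2. N is the centroid of triangle GDT ⇒ N = (1/6, 1/2)
3. Q lies on line DJ with DQ:QJ = 5:4 ⇒ Q = (5/9, 0)
2·[QNT] = -1/6, 2·[TDJ] = 1/2
[QNT]:[TDJ] = -1/6:1/2 = -1/3

[QNT]:[TDJ] = -1/3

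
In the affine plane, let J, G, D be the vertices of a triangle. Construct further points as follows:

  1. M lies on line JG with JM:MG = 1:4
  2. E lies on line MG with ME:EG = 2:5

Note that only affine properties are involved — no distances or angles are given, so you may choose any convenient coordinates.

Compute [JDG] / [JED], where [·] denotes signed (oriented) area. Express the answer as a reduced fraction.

[JDG]:[JED] = -7/3

Work in coordinates with J = (0, 0), G = (1, 0), D = (0, 1).
1. M lies on line JG with JM:MG = 1:4 ⇒ M = (1/5, 0)
2. E lies on line MG with ME:EG = 2:5 ⇒ E = (3/7, 0)
2·[JDG] = -1, 2·[JED] = 3/7
[JDG]:[JED] = -1:3/7 = -7/3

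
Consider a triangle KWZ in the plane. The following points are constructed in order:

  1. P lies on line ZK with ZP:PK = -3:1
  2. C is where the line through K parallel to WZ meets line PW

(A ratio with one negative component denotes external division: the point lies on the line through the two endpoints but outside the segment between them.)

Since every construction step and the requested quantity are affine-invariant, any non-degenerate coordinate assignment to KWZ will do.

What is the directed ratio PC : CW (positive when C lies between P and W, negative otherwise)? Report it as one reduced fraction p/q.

Set K = (0, 0), W = (1, 0), Z = (0, 1); any affine frame gives the same invariant.
1. P lies on line ZK with ZP:PK = -3:1 ⇒ P = (0, -1/2)
2. C is where the line through K parallel to WZ meets line PW ⇒ C = (1/3, -1/3)
C = P + t·(W−P) with t = 1/3, so PC:CW = t:(1−t) = 1/3:2/3

PC:CW = 1/2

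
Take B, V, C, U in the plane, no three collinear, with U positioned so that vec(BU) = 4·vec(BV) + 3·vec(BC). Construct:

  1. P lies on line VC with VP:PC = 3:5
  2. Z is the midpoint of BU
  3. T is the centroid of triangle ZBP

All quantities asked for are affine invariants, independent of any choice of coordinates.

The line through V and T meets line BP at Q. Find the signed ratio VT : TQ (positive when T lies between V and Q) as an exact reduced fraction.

Assign B = (0, 0), V = (1, 0), C = (0, 1), U = (4, 3) — the answer is frame-independent, so this choice is without loss of generality.
1. P lies on line VC with VP:PC = 3:5 ⇒ P = (5/8, 3/8)
2. Z is the midpoint of BU ⇒ Z = (2, 3/2)
3. T is the centroid of triangle ZBP ⇒ T = (7/8, 5/8)
line VT meets BP at Q = (25/28, 15/28)
T = V + t·(Q−V) with t = 7/6, so VT:TQ = 7/6:-1/6

VT:TQ = -7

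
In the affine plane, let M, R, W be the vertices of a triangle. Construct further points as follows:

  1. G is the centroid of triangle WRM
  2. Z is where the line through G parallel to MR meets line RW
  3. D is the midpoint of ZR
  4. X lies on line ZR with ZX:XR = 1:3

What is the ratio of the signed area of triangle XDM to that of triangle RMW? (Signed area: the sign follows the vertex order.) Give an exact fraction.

[XDM]:[RMW] = 1/12

Work in coordinates with M = (0, 0), R = (1, 0), W = (0, 1).
1. G is the centroid of triangle WRM ⇒ G = (1/3, 1/3)
2. Z is where the line through G parallel to MR meets line RW ⇒ Z = (2/3, 1/3)
3. D is the midpoint of ZR ⇒ D = (5/6, 1/6)
4. X lies on line ZR with ZX:XR = 1:3 ⇒ X = (3/4, 1/4)
2·[XDM] = -1/12, 2·[RMW] = -1
[XDM]:[RMW] = -1/12:-1 = 1/12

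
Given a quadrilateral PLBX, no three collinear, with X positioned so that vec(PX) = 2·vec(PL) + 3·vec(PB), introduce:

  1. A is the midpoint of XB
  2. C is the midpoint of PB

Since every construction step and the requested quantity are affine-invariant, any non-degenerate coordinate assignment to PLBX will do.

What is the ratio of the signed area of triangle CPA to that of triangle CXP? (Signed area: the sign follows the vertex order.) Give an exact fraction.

Assign P = (0, 0), L = (1, 0), B = (0, 1), X = (2, 3) — the answer is frame-independent, so this choice is without loss of generality.
1. A is the midpoint of XB ⇒ A = (1, 2)
2. C is the midpoint of PB ⇒ C = (0, 1/2)
2·[CPA] = 1/2, 2·[CXP] = -1
[CPA]:[CXP] = 1/2:-1 = -1/2

[CPA]:[CXP] = -1/2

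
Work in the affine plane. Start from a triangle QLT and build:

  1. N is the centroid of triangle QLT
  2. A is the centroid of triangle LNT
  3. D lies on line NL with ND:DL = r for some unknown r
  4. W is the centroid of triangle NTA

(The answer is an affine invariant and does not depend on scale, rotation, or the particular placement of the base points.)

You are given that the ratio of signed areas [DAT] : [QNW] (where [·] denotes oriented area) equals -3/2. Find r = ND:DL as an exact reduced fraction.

r = -5

Set Q = (0, 0), L = (1, 0), T = (0, 1); any affine frame gives the same invariant.
1. N is the centroid of triangle QLT ⇒ N = (1/3, 1/3)
2. A is the centroid of triangle LNT ⇒ A = (4/9, 4/9)
3. With ND:DL = r, write λ = r/(r+1) so D = N + λ·(L−N); D is affine-linear in λ
4. W is the centroid of triangle NTA ⇒ W = (7/27, 16/27)
Every point depending on D is an affine combination of D and λ-independent points, so each such coordinate is linear in λ; the λ² term in each signed area is a multiple of (L−N)×(L−N) = 0, so 2·[DAT] and 2·[QNW] are each linear in λ. Evaluating at λ=0 and λ=1:
  2·[DAT] = -2/9·λ + 1/9,   2·[QNW] = 1/9
So [DAT]:[QNW] = (-2/9·λ + 1/9) / (1/9). Setting this equal to -3/2:
  -2/9·λ + 1/9 = -3/2·(1/9)  ⇒  λ = 5/4
Then r = λ/(1−λ) = (5/4)/(-1/4) = -5. Check: with r = -5, D = (7/6, -1/12) and [DAT]:[QNW] = -3/2 as required.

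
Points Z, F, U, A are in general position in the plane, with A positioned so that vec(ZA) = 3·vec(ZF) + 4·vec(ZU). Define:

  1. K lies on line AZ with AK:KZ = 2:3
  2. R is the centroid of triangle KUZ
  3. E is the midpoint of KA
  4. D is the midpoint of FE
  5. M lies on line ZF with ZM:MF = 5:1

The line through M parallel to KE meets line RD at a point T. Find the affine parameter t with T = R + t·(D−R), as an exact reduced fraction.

t = 13/9

Work in coordinates with Z = (0, 0), F = (1, 0), U = (0, 1), A = (3, 4).
1. K lies on line AZ with AK:KZ = 2:3 ⇒ K = (9/5, 12/5)
2. R is the centroid of triangle KUZ ⇒ R = (3/5, 17/15)
3. E is the midpoint of KA ⇒ E = (12/5, 16/5)
4. D is the midpoint of FE ⇒ D = (17/10, 8/5)
5. M lies on line ZF with ZM:MF = 5:1 ⇒ M = (5/6, 0)
through M parallel to KE: direction (3/5, 4/5); meets RD at T = (197/90, 244/135)
T = R + t·(D−R) with t = 13/9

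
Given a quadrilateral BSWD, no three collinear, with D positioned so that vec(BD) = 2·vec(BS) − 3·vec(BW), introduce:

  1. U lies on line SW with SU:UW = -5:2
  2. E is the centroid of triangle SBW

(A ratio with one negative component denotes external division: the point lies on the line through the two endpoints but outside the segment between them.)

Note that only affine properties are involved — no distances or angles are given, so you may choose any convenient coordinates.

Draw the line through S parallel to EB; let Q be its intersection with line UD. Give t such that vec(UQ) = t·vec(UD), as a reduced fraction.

t = 5/11

Set B = (0, 0), S = (1, 0), W = (0, 1), D = (2, -3); any affine frame gives the same invariant.
1. U lies on line SW with SU:UW = -5:2 ⇒ U = (-2/3, 5/3)
2. E is the centroid of triangle SBW ⇒ E = (1/3, 1/3)
through S parallel to EB: direction (-1/3, -1/3); meets UD at Q = (6/11, -5/11)
Q = U + t·(D−U) with t = 5/11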